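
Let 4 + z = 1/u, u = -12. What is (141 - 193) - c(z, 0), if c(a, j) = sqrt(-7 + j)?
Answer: -52 - I*sqrt(7) ≈ -52.0 - 2.6458*I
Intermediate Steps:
z = -49/12 (z = -4 + 1/(-12) = -4 - 1/12 = -49/12 ≈ -4.0833)
(141 - 193) - c(z, 0) = (141 - 193) - sqrt(-7 + 0) = -52 - sqrt(-7) = -52 - I*sqrt(7)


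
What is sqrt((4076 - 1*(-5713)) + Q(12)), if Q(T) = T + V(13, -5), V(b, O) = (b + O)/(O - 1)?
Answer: sqrt(88197)/3 ≈ 98.993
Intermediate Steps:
V(b, O) = (O + b)/(-1 + O)
Q(T) = -4/3 + T (Q(T) = T + (-5 + 13)/(-1 - 5) = T + 8/(-6) = T - 1/6*8 = T - 4/3 = -4/3 + T)
sqrt((4076 - 1*(-5713)) + Q(12)) = sqrt((4076 - 1*(-5713)) + (-4/3 + 12)) = sqrt((4076 + 5713) + 32/3) = sqrt(9789 + 32/3) = sqrt(29399/3) = sqrt(88197)/3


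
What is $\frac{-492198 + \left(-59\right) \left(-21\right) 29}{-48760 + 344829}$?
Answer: $- \frac{456267}{296069} \approx -1.5411$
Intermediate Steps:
$\frac{-492198 + \left(-59\right) \left(-21\right) 29}{-48760 + 344829} = \frac{-492198 + 1239 \cdot 29}{296069} = \left(-492198 + 35931\right) \frac{1}{296069} = \left(-456267\right) \frac{1}{296069} = - \frac{456267}{296069}$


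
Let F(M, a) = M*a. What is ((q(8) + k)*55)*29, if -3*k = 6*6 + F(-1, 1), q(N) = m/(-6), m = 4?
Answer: -59015/3 ≈ -19672.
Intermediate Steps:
q(N) = -⅔ (q(N) = 4/(-6) = 4*(-⅙) = -⅔)
k = -35/3 (k = -(6*6 - 1*1)/3 = -(36 - 1)/3 = -⅓*35 = -35/3 ≈ -11.667)
((q(8) + k)*55)*29 = ((-⅔ - 35/3)*55)*29 = -37/3*55*29 = -2035/3*29 = -59015/3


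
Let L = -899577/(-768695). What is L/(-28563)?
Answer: -299859/7318745095 ≈ -4.0971e-5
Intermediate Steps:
L = 899577/768695 (L = -899577*(-1/768695) = 899577/768695 ≈ 1.1703)
L/(-28563) = (899577/768695)/(-28563) = (899577/768695)*(-1/28563) = -299859/7318745095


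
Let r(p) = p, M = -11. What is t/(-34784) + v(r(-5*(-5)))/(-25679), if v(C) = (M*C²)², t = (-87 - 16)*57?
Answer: -1643936738591/893218336 ≈ -1840.5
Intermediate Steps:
t = -5871 (t = -103*57 = -5871)
v(C) = 121*C⁴ (v(C) = (-11*C²)² = 121*C⁴)
t/(-34784) + v(r(-5*(-5)))/(-25679) = -5871/(-34784) + (121*(-5*(-5))⁴)/(-25679) = -5871*(-1/34784) + (121*25⁴)*(-1/25679) = 5871/34784 + (121*390625)*(-1/25679) = 5871/34784 + 47265625*(-1/25679) = 5871/34784 - 47265625/25679 = -1643936738591/893218336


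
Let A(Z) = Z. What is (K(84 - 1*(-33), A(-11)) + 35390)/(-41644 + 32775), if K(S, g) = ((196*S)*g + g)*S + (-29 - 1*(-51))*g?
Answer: 29479623/8869 ≈ 3323.9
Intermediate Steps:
K(S, g) = 22*g + S*(g + 196*S*g) (K(S, g) = (196*S*g + g)*S + (-29 + 51)*g = (g + 196*S*g)*S + 22*g = S*(g + 196*S*g) + 22*g = 22*g + S*(g + 196*S*g))
(K(84 - 1*(-33), A(-11)) + 35390)/(-41644 + 32775) = (-11*(22 + (84 - 1*(-33)) + 196*(84 - 1*(-33))**2) + 35390)/(-41644 + 32775) = (-11*(22 + (84 + 33) + 196*(84 + 33)**2) + 35390)/(-8869) = (-11*(22 + 117 + 196*117**2) + 35390)*(-1/8869) = (-11*(22 + 117 + 196*13689) + 35390)*(-1/8869) = (-11*(22 + 117 + 2683044) + 35390)*(-1/8869) = (-11*2683183 + 35390)*(-1/8869) = (-29515013 + 35390)*(-1/8869) = -29479623*(-1/8869) = 29479623/8869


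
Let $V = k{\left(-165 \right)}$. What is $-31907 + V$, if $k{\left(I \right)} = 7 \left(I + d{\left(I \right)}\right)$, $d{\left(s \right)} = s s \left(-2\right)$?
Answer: $-414212$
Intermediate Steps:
$d{\left(s \right)} = - 2 s^{2}$ ($d{\left(s \right)} = s^{2} \left(-2\right) = - 2 s^{2}$)
$k{\left(I \right)} = - 14 I^{2} + 7 I$ ($k{\left(I \right)} = 7 \left(I - 2 I^{2}\right) = - 14 I^{2} + 7 I$)
$V = -382305$ ($V = 7 \left(-165\right) \left(1 - -330\right) = 7 \left(-165\right) \left(1 + 330\right) = 7 \left(-165\right) 331 = -382305$)
$-31907 + V = -31907 - 382305 = -414212$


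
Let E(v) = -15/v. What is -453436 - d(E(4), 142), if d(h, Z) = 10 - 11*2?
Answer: -453424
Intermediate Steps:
d(h, Z) = -12 (d(h, Z) = 10 - 22 = -12)
-453436 - d(E(4), 142) = -453436 - 1*(-12) = -453436 + 12 = -453424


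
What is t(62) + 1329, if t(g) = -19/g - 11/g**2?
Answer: 5107487/3844 ≈ 1328.7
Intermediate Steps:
t(g) = -19/g - 11/g**2
t(62) + 1329 = (-11 - 19*62)/62**2 + 1329 = (-11 - 1178)/3844 + 1329 = (1/3844)*(-1189) + 1329 = -1189/3844 + 1329 = 5107487/3844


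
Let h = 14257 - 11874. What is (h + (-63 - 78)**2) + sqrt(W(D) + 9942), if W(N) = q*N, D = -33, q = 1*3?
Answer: 22264 + sqrt(9843) ≈ 22363.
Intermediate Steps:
q = 3
h = 2383
W(N) = 3*N
(h + (-63 - 78)**2) + sqrt(W(D) + 9942) = (2383 + (-63 - 78)**2) + sqrt(3*(-33) + 9942) = (2383 + (-141)**2) + sqrt(-99 + 9942) = (2383 + 19881) + sqrt(9843) = 22264 + sqrt(9843)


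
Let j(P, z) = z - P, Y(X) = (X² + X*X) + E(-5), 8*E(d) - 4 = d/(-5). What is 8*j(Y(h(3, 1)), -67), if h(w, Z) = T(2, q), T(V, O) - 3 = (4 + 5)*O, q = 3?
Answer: -14941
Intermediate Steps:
E(d) = ½ - d/40 (E(d) = ½ + (d/(-5))/8 = ½ + (d*(-⅕))/8 = ½ + (-d/5)/8 = ½ - d/40)
T(V, O) = 3 + 9*O (T(V, O) = 3 + (4 + 5)*O = 3 + 9*O)
h(w, Z) = 30 (h(w, Z) = 3 + 9*3 = 3 + 27 = 30)
Y(X) = 5/8 + 2*X² (Y(X) = (X² + X*X) + (½ - 1/40*(-5)) = (X² + X²) + (½ + ⅛) = 2*X² + 5/8 = 5/8 + 2*X²)
8*j(Y(h(3, 1)), -67) = 8*(-67 - (5/8 + 2*30²)) = 8*(-67 - (5/8 + 2*900)) = 8*(-67 - (5/8 + 1800)) = 8*(-67 - 1*14405/8) = 8*(-67 - 14405/8) = 8*(-14941/8) = -14941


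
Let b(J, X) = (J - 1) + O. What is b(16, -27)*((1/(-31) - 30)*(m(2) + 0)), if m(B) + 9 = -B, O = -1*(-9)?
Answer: 245784/31 ≈ 7928.5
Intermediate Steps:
O = 9
m(B) = -9 - B
b(J, X) = 8 + J (b(J, X) = (J - 1) + 9 = (-1 + J) + 9 = 8 + J)
b(16, -27)*((1/(-31) - 30)*(m(2) + 0)) = (8 + 16)*((1/(-31) - 30)*((-9 - 1*2) + 0)) = 24*((-1/31 - 30)*((-9 - 2) + 0)) = 24*(-931*(-11 + 0)/31) = 24*(-931/31*(-11)) = 24*(10241/31) = 245784/31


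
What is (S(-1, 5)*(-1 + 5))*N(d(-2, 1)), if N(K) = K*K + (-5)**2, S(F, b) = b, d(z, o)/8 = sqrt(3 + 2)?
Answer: 6900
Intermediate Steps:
d(z, o) = 8*sqrt(5) (d(z, o) = 8*sqrt(3 + 2) = 8*sqrt(5))
N(K) = 25 + K**2 (N(K) = K**2 + 25 = 25 + K**2)
(S(-1, 5)*(-1 + 5))*N(d(-2, 1)) = (5*(-1 + 5))*(25 + (8*sqrt(5))**2) = (5*4)*(25 + 320) = 20*345 = 6900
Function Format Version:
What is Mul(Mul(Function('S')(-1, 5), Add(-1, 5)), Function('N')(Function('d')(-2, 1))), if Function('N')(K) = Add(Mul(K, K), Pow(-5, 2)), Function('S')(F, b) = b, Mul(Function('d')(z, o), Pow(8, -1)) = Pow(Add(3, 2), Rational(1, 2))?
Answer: 6900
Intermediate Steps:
Function('d')(z, o) = Mul(8, Pow(5, Rational(1, 2))) (Function('d')(z, o) = Mul(8, Pow(Add(3, 2), Rational(1, 2))) = Mul(8, Pow(5, Rational(1, 2))))
Function('N')(K) = Add(25, Pow(K, 2)) (Function('N')(K) = Add(Pow(K, 2), 25) = Add(25, Pow(K, 2)))
Mul(Mul(Function('S')(-1, 5), Add(-1, 5)), Function('N')(Function('d')(-2, 1))) = Mul(Mul(5, Add(-1, 5)), Add(25, Pow(Mul(8, Pow(5, Rational(1, 2))), 2))) = Mul(Mul(5, 4), Add(25, 320)) = Mul(20, 345) = 6900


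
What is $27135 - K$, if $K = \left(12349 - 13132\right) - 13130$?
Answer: $41048$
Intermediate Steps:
$K = -13913$ ($K = -783 - 13130 = -13913$)
$27135 - K = 27135 - -13913 = 27135 + 13913 = 41048$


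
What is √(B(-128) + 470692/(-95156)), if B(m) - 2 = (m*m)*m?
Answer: 7*I*√24220706762003/23789 ≈ 1448.2*I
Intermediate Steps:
B(m) = 2 + m³ (B(m) = 2 + (m*m)*m = 2 + m²*m = 2 + m³)
√(B(-128) + 470692/(-95156)) = √((2 + (-128)³) + 470692/(-95156)) = √((2 - 2097152) + 470692*(-1/95156)) = √(-2097150 - 117673/23789) = √(-49889219023/23789) = 7*I*√24220706762003/23789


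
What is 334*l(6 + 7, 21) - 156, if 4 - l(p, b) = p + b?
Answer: -10176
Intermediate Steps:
l(p, b) = 4 - b - p (l(p, b) = 4 - (p + b) = 4 - (b + p) = 4 + (-b - p) = 4 - b - p)
334*l(6 + 7, 21) - 156 = 334*(4 - 1*21 - (6 + 7)) - 156 = 334*(4 - 21 - 1*13) - 156 = 334*(4 - 21 - 13) - 156 = 334*(-30) - 156 = -10020 - 156 = -10176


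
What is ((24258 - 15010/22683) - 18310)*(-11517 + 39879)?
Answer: 1275377443196/7561 ≈ 1.6868e+8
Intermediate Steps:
((24258 - 15010/22683) - 18310)*(-11517 + 39879) = ((24258 - 15010*1/22683) - 18310)*28362 = ((24258 - 15010/22683) - 18310)*28362 = (550229204/22683 - 18310)*28362 = (134903474/22683)*28362 = 1275377443196/7561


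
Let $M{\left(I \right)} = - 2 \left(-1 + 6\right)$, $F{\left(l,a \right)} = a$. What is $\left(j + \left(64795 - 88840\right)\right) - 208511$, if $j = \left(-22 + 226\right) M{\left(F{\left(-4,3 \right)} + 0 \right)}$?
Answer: $-234596$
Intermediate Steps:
$M{\left(I \right)} = -10$ ($M{\left(I \right)} = \left(-2\right) 5 = -10$)
$j = -2040$ ($j = \left(-22 + 226\right) \left(-10\right) = 204 \left(-10\right) = -2040$)
$\left(j + \left(64795 - 88840\right)\right) - 208511 = \left(-2040 + \left(64795 - 88840\right)\right) - 208511 = \left(-2040 - 24045\right) - 208511 = -26085 - 208511 = -234596$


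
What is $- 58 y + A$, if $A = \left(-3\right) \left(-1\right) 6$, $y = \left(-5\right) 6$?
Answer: $1758$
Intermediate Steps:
$y = -30$
$A = 18$ ($A = 3 \cdot 6 = 18$)
$- 58 y + A = \left(-58\right) \left(-30\right) + 18 = 1740 + 18 = 1758$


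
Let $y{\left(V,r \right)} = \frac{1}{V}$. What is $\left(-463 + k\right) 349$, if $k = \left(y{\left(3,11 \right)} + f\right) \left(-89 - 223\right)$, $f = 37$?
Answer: $-4226739$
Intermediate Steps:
$k = -11648$ ($k = \left(\frac{1}{3} + 37\right) \left(-89 - 223\right) = \left(\frac{1}{3} + 37\right) \left(-312\right) = \frac{112}{3} \left(-312\right) = -11648$)
$\left(-463 + k\right) 349 = \left(-463 - 11648\right) 349 = \left(-12111\right) 349 = -4226739$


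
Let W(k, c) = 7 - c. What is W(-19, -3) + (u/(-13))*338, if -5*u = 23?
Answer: 648/5 ≈ 129.60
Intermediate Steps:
u = -23/5 (u = -⅕*23 = -23/5 ≈ -4.6000)
W(-19, -3) + (u/(-13))*338 = (7 - 1*(-3)) - 23/5/(-13)*338 = (7 + 3) - 23/5*(-1/13)*338 = 10 + (23/65)*338 = 10 + 598/5 = 648/5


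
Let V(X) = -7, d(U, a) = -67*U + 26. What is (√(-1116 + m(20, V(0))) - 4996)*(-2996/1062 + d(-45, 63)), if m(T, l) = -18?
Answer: -8059911908/531 + 1613273*I*√14/59 ≈ -1.5179e+7 + 1.0231e+5*I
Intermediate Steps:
d(U, a) = 26 - 67*U
(√(-1116 + m(20, V(0))) - 4996)*(-2996/1062 + d(-45, 63)) = (√(-1116 - 18) - 4996)*(-2996/1062 + (26 - 67*(-45))) = (√(-1134) - 4996)*(-2996*1/1062 + (26 + 3015)) = (9*I*√14 - 4996)*(-1498/531 + 3041) = (-4996 + 9*I*√14)*(1613273/531) = -8059911908/531 + 1613273*I*√14/59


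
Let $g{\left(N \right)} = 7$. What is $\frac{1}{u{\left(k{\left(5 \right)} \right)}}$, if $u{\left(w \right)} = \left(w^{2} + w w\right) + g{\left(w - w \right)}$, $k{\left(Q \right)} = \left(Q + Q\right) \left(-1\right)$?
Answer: $\frac{1}{207} \approx 0.0048309$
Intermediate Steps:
$k{\left(Q \right)} = - 2 Q$ ($k{\left(Q \right)} = 2 Q \left(-1\right) = - 2 Q$)
$u{\left(w \right)} = 7 + 2 w^{2}$ ($u{\left(w \right)} = \left(w^{2} + w w\right) + 7 = \left(w^{2} + w^{2}\right) + 7 = 2 w^{2} + 7 = 7 + 2 w^{2}$)
$\frac{1}{u{\left(k{\left(5 \right)} \right)}} = \frac{1}{7 + 2 \left(\left(-2\right) 5\right)^{2}} = \frac{1}{7 + 2 \left(-10\right)^{2}} = \frac{1}{7 + 2 \cdot 100} = \frac{1}{7 + 200} = \frac{1}{207}$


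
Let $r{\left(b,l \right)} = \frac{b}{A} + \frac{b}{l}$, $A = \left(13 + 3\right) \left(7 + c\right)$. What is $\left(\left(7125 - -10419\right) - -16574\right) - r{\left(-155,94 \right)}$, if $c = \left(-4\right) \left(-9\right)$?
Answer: $\frac{1103300253}{32336} \approx 34120.0$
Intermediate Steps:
$c = 36$
$A = 688$ ($A = \left(13 + 3\right) \left(7 + 36\right) = 16 \cdot 43 = 688$)
$r{\left(b,l \right)} = \frac{b}{688} + \frac{b}{l}$
$\left(\left(7125 - -10419\right) - -16574\right) - r{\left(-155,94 \right)} = \left(\left(7125 - -10419\right) - -16574\right) - \left(\frac{1}{688} \left(-155\right) - \frac{155}{94}\right) = \left(\left(7125 + 10419\right) + 16574\right) - \left(- \frac{155}{688} - \frac{155}{94}\right) = \left(17544 + 16574\right) - \left(- \frac{155}{688} - \frac{155}{94}\right) = 34118 - - \frac{60605}{32336} = 34118 + \frac{60605}{32336} = \frac{1103300253}{32336}$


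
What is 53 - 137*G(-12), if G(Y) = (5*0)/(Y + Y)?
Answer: 53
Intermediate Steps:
G(Y) = 0 (G(Y) = 0/((2*Y)) = 0*(1/(2*Y)) = 0)
53 - 137*G(-12) = 53 - 137*0 = 53 + 0 = 53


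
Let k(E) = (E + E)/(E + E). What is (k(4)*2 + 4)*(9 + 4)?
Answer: 78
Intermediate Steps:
k(E) = 1 (k(E) = (2*E)/((2*E)) = (2*E)*(1/(2*E)) = 1)
(k(4)*2 + 4)*(9 + 4) = (1*2 + 4)*(9 + 4) = (2 + 4)*13 = 6*13 = 78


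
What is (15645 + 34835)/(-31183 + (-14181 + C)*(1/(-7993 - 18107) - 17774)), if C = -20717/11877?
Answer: 7824140028000/39066903699034477 ≈ 0.00020028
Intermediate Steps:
C = -20717/11877 (C = -20717*1/11877 = -20717/11877 ≈ -1.7443)
(15645 + 34835)/(-31183 + (-14181 + C)*(1/(-7993 - 18107) - 17774)) = (15645 + 34835)/(-31183 + (-14181 - 20717/11877)*(1/(-7993 - 18107) - 17774)) = 50480/(-31183 - 168448454*(1/(-26100) - 17774)/11877) = 50480/(-31183 - 168448454*(-1/26100 - 17774)/11877) = 50480/(-31183 - 168448454/11877*(-463901401/26100)) = 50480/(-31183 + 39071736903442027/154994850) = 50480/(39066903699034477/154994850) = 50480*(154994850/39066903699034477) = 7824140028000/39066903699034477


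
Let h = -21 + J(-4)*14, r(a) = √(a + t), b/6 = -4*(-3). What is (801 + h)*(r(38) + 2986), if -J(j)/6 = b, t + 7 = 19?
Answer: -15730248 - 26340*√2 ≈ -1.5768e+7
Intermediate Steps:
t = 12 (t = -7 + 19 = 12)
b = 72 (b = 6*(-4*(-3)) = 6*12 = 72)
J(j) = -432 (J(j) = -6*72 = -432)
r(a) = √(12 + a) (r(a) = √(a + 12) = √(12 + a))
h = -6069 (h = -21 - 432*14 = -21 - 6048 = -6069)
(801 + h)*(r(38) + 2986) = (801 - 6069)*(√(12 + 38) + 2986) = -5268*(√50 + 2986) = -5268*(5*√2 + 2986) = -5268*(2986 + 5*√2) = -15730248 - 26340*√2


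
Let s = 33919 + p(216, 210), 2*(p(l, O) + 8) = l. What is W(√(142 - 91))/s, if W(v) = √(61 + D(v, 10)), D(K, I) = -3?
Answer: √58/34019 ≈ 0.00022387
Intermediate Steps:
p(l, O) = -8 + l/2
W(v) = √58 (W(v) = √(61 - 3) = √58)
s = 34019 (s = 33919 + (-8 + (½)*216) = 33919 + (-8 + 108) = 33919 + 100 = 34019)
W(√(142 - 91))/s = √58/34019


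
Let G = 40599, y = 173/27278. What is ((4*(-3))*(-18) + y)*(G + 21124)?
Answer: 363685556783/27278 ≈ 1.3333e+7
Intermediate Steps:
y = 173/27278 (y = 173*(1/27278) = 173/27278 ≈ 0.0063421)
((4*(-3))*(-18) + y)*(G + 21124) = ((4*(-3))*(-18) + 173/27278)*(40599 + 21124) = (-12*(-18) + 173/27278)*61723 = (216 + 173/27278)*61723 = (5892221/27278)*61723 = 363685556783/27278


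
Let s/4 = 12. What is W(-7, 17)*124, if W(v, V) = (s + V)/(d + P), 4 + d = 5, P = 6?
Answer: 8060/7 ≈ 1151.4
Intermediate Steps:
s = 48 (s = 4*12 = 48)
d = 1 (d = -4 + 5 = 1)
W(v, V) = 48/7 + V/7 (W(v, V) = (48 + V)/(1 + 6) = (48 + V)/7 = (48 + V)*(1/7) = 48/7 + V/7)
W(-7, 17)*124 = (48/7 + (1/7)*17)*124 = (48/7 + 17/7)*124 = (65/7)*124 = 8060/7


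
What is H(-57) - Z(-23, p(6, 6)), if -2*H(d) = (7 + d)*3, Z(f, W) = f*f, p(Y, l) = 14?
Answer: -454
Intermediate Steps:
Z(f, W) = f**2
H(d) = -21/2 - 3*d/2 (H(d) = -(7 + d)*3/2 = -(21 + 3*d)/2 = -21/2 - 3*d/2)
H(-57) - Z(-23, p(6, 6)) = (-21/2 - 3/2*(-57)) - 1*(-23)**2 = (-21/2 + 171/2) - 1*529 = 75 - 529 = -454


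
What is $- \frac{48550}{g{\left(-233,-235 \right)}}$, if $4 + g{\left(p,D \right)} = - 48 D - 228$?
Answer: $- \frac{24275}{5524} \approx -4.3945$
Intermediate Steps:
$g{\left(p,D \right)} = -232 - 48 D$ ($g{\left(p,D \right)} = -4 - \left(228 + 48 D\right) = -232 - 48 D$)
$- \frac{48550}{g{\left(-233,-235 \right)}} = - \frac{48550}{-232 - -11280} = - \frac{48550}{-232 + 11280} = - \frac{48550}{11048} = \left(-48550\right) \frac{1}{11048} = - \frac{24275}{5524}$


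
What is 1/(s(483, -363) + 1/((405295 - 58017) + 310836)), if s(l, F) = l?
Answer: 658114/317869063 ≈ 0.0020704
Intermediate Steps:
1/(s(483, -363) + 1/((405295 - 58017) + 310836)) = 1/(483 + 1/((405295 - 58017) + 310836)) = 1/(483 + 1/(347278 + 310836)) = 1/(483 + 1/658114) = 1/(317869063/658114) = 658114/317869063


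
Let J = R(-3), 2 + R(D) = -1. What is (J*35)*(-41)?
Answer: 4305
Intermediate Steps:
R(D) = -3 (R(D) = -2 - 1 = -3)
J = -3
(J*35)*(-41) = -3*35*(-41) = -105*(-41) = 4305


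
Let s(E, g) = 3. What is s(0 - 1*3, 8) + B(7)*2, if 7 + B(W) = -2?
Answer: -15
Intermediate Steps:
B(W) = -9 (B(W) = -7 - 2 = -9)
s(0 - 1*3, 8) + B(7)*2 = 3 - 9*2 = 3 - 18 = -15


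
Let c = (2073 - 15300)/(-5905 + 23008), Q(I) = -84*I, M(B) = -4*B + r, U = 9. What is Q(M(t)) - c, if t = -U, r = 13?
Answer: -23460907/5701 ≈ -4115.2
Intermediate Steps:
t = -9 (t = -1*9 = -9)
M(B) = 13 - 4*B (M(B) = -4*B + 13 = 13 - 4*B)
c = -4409/5701 (c = -13227/17103 = -13227*1/17103 = -4409/5701 ≈ -0.77337)
Q(M(t)) - c = -84*(13 - 4*(-9)) - 1*(-4409/5701) = -84*(13 + 36) + 4409/5701 = -84*49 + 4409/5701 = -4116 + 4409/5701 = -23460907/5701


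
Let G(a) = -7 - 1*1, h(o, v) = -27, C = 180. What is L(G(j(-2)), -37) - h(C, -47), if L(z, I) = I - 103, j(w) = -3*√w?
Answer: -113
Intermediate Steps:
G(a) = -8 (G(a) = -7 - 1 = -8)
L(z, I) = -103 + I
L(G(j(-2)), -37) - h(C, -47) = (-103 - 37) - 1*(-27) = -140 + 27 = -113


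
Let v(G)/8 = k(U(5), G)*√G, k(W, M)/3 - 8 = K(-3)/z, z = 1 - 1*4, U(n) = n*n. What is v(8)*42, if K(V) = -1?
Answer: 16800*√2 ≈ 23759.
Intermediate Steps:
U(n) = n²
z = -3 (z = 1 - 4 = -3)
k(W, M) = 25 (k(W, M) = 24 + 3*(-1/(-3)) = 24 + 3*(-1*(-⅓)) = 24 + 3*(⅓) = 24 + 1 = 25)
v(G) = 200*√G (v(G) = 8*(25*√G) = 200*√G)
v(8)*42 = (200*√8)*42 = (200*(2*√2))*42 = (400*√2)*42 = 16800*√2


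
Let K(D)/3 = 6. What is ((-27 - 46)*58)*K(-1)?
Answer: -76212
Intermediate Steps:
K(D) = 18 (K(D) = 3*6 = 18)
((-27 - 46)*58)*K(-1) = ((-27 - 46)*58)*18 = -73*58*18 = -4234*18 = -76212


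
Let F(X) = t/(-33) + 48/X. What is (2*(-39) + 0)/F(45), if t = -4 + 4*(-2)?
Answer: -6435/118 ≈ -54.534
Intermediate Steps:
t = -12 (t = -4 - 8 = -12)
F(X) = 4/11 + 48/X (F(X) = -12/(-33) + 48/X = -12*(-1/33) + 48/X = 4/11 + 48/X)
(2*(-39) + 0)/F(45) = (2*(-39) + 0)/(4/11 + 48/45) = (-78 + 0)/(4/11 + 48*(1/45)) = -78/(4/11 + 16/15) = -78/236/165 = -78*165/236 = -6435/118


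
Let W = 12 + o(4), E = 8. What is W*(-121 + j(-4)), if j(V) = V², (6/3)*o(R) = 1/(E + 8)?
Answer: -40425/32 ≈ -1263.3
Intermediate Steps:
o(R) = 1/32 (o(R) = 1/(2*(8 + 8)) = (½)/16 = (½)*(1/16) = 1/32)
W = 385/32 (W = 12 + 1/32 = 385/32 ≈ 12.031)
W*(-121 + j(-4)) = 385*(-121 + (-4)²)/32 = 385*(-121 + 16)/32 = (385/32)*(-105) = -40425/32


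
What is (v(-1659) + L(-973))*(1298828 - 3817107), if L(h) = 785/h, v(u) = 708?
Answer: -1732825261621/973 ≈ -1.7809e+9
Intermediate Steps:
(v(-1659) + L(-973))*(1298828 - 3817107) = (708 + 785/(-973))*(1298828 - 3817107) = (708 + 785*(-1/973))*(-2518279) = (708 - 785/973)*(-2518279) = (688099/973)*(-2518279) = -1732825261621/973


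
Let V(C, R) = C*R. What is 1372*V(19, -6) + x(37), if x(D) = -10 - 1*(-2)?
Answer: -156416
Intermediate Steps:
x(D) = -8 (x(D) = -10 + 2 = -8)
1372*V(19, -6) + x(37) = 1372*(19*(-6)) - 8 = 1372*(-114) - 8 = -156408 - 8 = -156416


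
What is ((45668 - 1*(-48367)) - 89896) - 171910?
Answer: -167771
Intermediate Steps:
((45668 - 1*(-48367)) - 89896) - 171910 = ((45668 + 48367) - 89896) - 171910 = (94035 - 89896) - 171910 = 4139 - 171910 = -167771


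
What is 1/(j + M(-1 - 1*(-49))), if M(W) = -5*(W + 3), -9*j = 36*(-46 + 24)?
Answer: -1/167 ≈ -0.0059880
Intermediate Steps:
j = 88 (j = -4*(-46 + 24) = -4*(-22) = -⅑*(-792) = 88)
M(W) = -15 - 5*W (M(W) = -5*(3 + W) = -15 - 5*W)
1/(j + M(-1 - 1*(-49))) = 1/(88 + (-15 - 5*(-1 - 1*(-49)))) = 1/(88 + (-15 - 5*(-1 + 49))) = 1/(88 + (-15 - 5*48)) = 1/(88 + (-15 - 240)) = 1/(88 - 255) = 1/(-167) = -1/167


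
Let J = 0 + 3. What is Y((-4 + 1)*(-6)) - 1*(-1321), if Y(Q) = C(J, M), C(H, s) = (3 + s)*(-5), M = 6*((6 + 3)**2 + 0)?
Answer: -1124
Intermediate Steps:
M = 486 (M = 6*(9**2 + 0) = 6*(81 + 0) = 6*81 = 486)
J = 3
C(H, s) = -15 - 5*s
Y(Q) = -2445 (Y(Q) = -15 - 5*486 = -15 - 2430 = -2445)
Y((-4 + 1)*(-6)) - 1*(-1321) = -2445 - 1*(-1321) = -2445 + 1321 = -1124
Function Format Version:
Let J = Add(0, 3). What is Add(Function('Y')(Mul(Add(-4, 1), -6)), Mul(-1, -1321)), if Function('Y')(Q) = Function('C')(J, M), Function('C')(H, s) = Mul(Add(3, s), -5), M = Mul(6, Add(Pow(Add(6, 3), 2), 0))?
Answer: -1124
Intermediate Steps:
M = 486 (M = Mul(6, Add(Pow(9, 2), 0)) = Mul(6, Add(81, 0)) = Mul(6, 81) = 486)
J = 3
Function('C')(H, s) = Add(-15, Mul(-5, s))
Function('Y')(Q) = -2445 (Function('Y')(Q) = Add(-15, Mul(-5, 486)) = Add(-15, -2430) = -2445)
Add(Function('Y')(Mul(Add(-4, 1), -6)), Mul(-1, -1321)) = Add(-2445, Mul(-1, -1321)) = Add(-2445, 1321) = -1124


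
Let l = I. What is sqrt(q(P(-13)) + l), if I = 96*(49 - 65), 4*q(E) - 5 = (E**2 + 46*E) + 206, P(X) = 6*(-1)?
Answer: I*sqrt(6173)/2 ≈ 39.284*I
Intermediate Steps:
P(X) = -6
q(E) = 211/4 + E**2/4 + 23*E/2 (q(E) = 5/4 + ((E**2 + 46*E) + 206)/4 = 5/4 + (206 + E**2 + 46*E)/4 = 5/4 + (103/2 + E**2/4 + 23*E/2) = 211/4 + E**2/4 + 23*E/2)
I = -1536 (I = 96*(-16) = -1536)
l = -1536
sqrt(q(P(-13)) + l) = sqrt((211/4 + (1/4)*(-6)**2 + (23/2)*(-6)) - 1536) = sqrt((211/4 + (1/4)*36 - 69) - 1536) = sqrt((211/4 + 9 - 69) - 1536) = sqrt(-29/4 - 1536) = sqrt(-6173/4) = I*sqrt(6173)/2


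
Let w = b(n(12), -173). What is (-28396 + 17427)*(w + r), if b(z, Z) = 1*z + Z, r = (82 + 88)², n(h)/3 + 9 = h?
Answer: -315205184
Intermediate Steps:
n(h) = -27 + 3*h
r = 28900 (r = 170² = 28900)
b(z, Z) = Z + z (b(z, Z) = z + Z = Z + z)
w = -164 (w = -173 + (-27 + 3*12) = -173 + (-27 + 36) = -173 + 9 = -164)
(-28396 + 17427)*(w + r) = (-28396 + 17427)*(-164 + 28900) = -10969*28736 = -315205184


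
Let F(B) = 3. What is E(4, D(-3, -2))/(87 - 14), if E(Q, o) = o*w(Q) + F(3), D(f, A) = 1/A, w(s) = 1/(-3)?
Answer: 19/438 ≈ 0.043379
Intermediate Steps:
w(s) = -1/3 (w(s) = 1*(-1/3) = -1/3)
E(Q, o) = 3 - o/3 (E(Q, o) = o*(-1/3) + 3 = -o/3 + 3 = 3 - o/3)
E(4, D(-3, -2))/(87 - 14) = (3 - 1/3/(-2))/(87 - 14) = (3 - 1/3*(-1/2))/73 = (3 + 1/6)/73 = (1/73)*(19/6) = 19/438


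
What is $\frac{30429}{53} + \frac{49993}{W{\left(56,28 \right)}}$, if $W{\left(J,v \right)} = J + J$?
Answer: $\frac{6057677}{5936} \approx 1020.5$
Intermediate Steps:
$W{\left(J,v \right)} = 2 J$
$\frac{30429}{53} + \frac{49993}{W{\left(56,28 \right)}} = \frac{30429}{53} + \frac{49993}{2 \cdot 56} = 30429 \cdot \frac{1}{53} + \frac{49993}{112} = \frac{30429}{53} + 49993 \cdot \frac{1}{112} = \frac{30429}{53} + \frac{49993}{112} = \frac{6057677}{5936}$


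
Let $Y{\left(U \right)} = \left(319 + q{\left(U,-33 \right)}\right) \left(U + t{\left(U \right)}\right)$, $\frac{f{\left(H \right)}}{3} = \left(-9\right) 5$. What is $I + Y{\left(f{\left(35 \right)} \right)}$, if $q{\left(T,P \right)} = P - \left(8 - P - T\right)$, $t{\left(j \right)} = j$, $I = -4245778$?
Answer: $-4275478$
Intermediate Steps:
$f{\left(H \right)} = -135$ ($f{\left(H \right)} = 3 \left(\left(-9\right) 5\right) = 3 \left(-45\right) = -135$)
$q{\left(T,P \right)} = -8 + T + 2 P$ ($q{\left(T,P \right)} = P - \left(8 - P - T\right) = P + \left(-8 + P + T\right) = -8 + T + 2 P$)
$Y{\left(U \right)} = 2 U \left(245 + U\right)$ ($Y{\left(U \right)} = \left(319 + \left(-8 + U + 2 \left(-33\right)\right)\right) \left(U + U\right) = \left(319 - \left(74 - U\right)\right) 2 U = \left(319 + \left(-74 + U\right)\right) 2 U = \left(245 + U\right) 2 U = 2 U \left(245 + U\right)$)
$I + Y{\left(f{\left(35 \right)} \right)} = -4245778 + 2 \left(-135\right) \left(245 - 135\right) = -4245778 + 2 \left(-135\right) 110 = -4245778 - 29700 = -4275478$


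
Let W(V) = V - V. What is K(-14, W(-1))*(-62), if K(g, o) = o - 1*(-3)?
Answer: -186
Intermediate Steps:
W(V) = 0
K(g, o) = 3 + o (K(g, o) = o + 3 = 3 + o)
K(-14, W(-1))*(-62) = (3 + 0)*(-62) = 3*(-62) = -186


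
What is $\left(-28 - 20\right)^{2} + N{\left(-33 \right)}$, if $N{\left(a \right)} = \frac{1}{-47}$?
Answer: $\frac{108287}{47} \approx 2304.0$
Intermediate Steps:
$N{\left(a \right)} = - \frac{1}{47}$
$\left(-28 - 20\right)^{2} + N{\left(-33 \right)} = \left(-28 - 20\right)^{2} - \frac{1}{47} = \left(-48\right)^{2} - \frac{1}{47} = 2304 - \frac{1}{47} = \frac{108287}{47}$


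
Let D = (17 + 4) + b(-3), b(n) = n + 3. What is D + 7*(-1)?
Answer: 14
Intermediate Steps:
b(n) = 3 + n
D = 21 (D = (17 + 4) + (3 - 3) = 21 + 0 = 21)
D + 7*(-1) = 21 + 7*(-1) = 21 - 7 = 14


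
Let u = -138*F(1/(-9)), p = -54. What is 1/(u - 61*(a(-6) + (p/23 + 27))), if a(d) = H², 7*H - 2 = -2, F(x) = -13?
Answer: 23/6675 ≈ 0.0034457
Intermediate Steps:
H = 0 (H = 2/7 + (⅐)*(-2) = 2/7 - 2/7 = 0)
a(d) = 0 (a(d) = 0² = 0)
u = 1794 (u = -138*(-13) = 1794)
1/(u - 61*(a(-6) + (p/23 + 27))) = 1/(1794 - 61*(0 + (-54/23 + 27))) = 1/(1794 - 61*(0 + 567/23)) = 1/(1794 - 61*567/23) = 1/(1794 - 34587/23) = 1/(6675/23) = 23/6675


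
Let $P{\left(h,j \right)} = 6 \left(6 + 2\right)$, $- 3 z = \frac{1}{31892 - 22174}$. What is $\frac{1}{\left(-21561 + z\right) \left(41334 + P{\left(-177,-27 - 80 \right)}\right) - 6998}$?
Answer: $- \frac{4859}{4335415060597} \approx -1.1208 \cdot 10^{-9}$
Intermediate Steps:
$z = - \frac{1}{29154}$ ($z = - \frac{1}{3 \left(31892 - 22174\right)} = - \frac{1}{3 \cdot 9718} = \left(- \frac{1}{3}\right) \frac{1}{9718} = - \frac{1}{29154} \approx -3.4301 \cdot 10^{-5}$)
$P{\left(h,j \right)} = 48$ ($P{\left(h,j \right)} = 6 \cdot 8 = 48$)
$\frac{1}{\left(-21561 + z\right) \left(41334 + P{\left(-177,-27 - 80 \right)}\right) - 6998} = \frac{1}{\left(-21561 - \frac{1}{29154}\right) \left(41334 + 48\right) - 6998} = \frac{1}{\left(- \frac{628589395}{29154}\right) 41382 - 6998} = \frac{1}{- \frac{4335381057315}{4859} - 6998} = \frac{1}{- \frac{4335415060597}{4859}} = - \frac{4859}{4335415060597}$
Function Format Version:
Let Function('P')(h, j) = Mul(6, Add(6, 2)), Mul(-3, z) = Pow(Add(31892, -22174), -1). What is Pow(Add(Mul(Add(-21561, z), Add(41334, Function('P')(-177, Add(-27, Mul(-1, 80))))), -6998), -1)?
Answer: Rational(-4859, 4335415060597) ≈ -1.1208e-9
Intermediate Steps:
z = Rational(-1, 29154) (z = Mul(Rational(-1, 3), Pow(Add(31892, -22174), -1)) = Mul(Rational(-1, 3), Pow(9718, -1)) = Mul(Rational(-1, 3), Rational(1, 9718)) = Rational(-1, 29154) ≈ -3.4301e-5)
Function('P')(h, j) = 48 (Function('P')(h, j) = Mul(6, 8) = 48)
Pow(Add(Mul(Add(-21561, z), Add(41334, Function('P')(-177, Add(-27, Mul(-1, 80))))), -6998), -1) = Pow(Add(Mul(Add(-21561, Rational(-1, 29154)), Add(41334, 48)), -6998), -1) = Pow(Add(Mul(Rational(-628589395, 29154), 41382), -6998), -1) = Pow(Add(Rational(-4335381057315, 4859), -6998), -1) = Pow(Rational(-4335415060597, 4859), -1) = Rational(-4859, 4335415060597)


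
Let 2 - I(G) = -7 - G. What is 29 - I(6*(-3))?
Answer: 38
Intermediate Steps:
I(G) = 9 + G (I(G) = 2 - (-7 - G) = 2 + (7 + G) = 9 + G)
29 - I(6*(-3)) = 29 - (9 + 6*(-3)) = 29 - (9 - 18) = 29 - 1*(-9) = 29 + 9 = 38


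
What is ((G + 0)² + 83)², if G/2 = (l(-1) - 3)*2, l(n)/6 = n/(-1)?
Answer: 51529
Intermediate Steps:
l(n) = -6*n (l(n) = 6*(n/(-1)) = 6*(n*(-1)) = 6*(-n) = -6*n)
G = 12 (G = 2*((-6*(-1) - 3)*2) = 2*((6 - 3)*2) = 2*(3*2) = 2*6 = 12)
((G + 0)² + 83)² = ((12 + 0)² + 83)² = (12² + 83)² = (144 + 83)² = 227² = 51529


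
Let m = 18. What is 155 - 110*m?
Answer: -1825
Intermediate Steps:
155 - 110*m = 155 - 110*18 = 155 - 1980 = -1825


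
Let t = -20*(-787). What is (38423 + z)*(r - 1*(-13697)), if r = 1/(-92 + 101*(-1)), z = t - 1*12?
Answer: 143149251520/193 ≈ 7.4171e+8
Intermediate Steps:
t = 15740
z = 15728 (z = 15740 - 1*12 = 15740 - 12 = 15728)
r = -1/193 (r = 1/(-92 - 101) = 1/(-193) = -1/193 ≈ -0.0051813)
(38423 + z)*(r - 1*(-13697)) = (38423 + 15728)*(-1/193 - 1*(-13697)) = 54151*(-1/193 + 13697) = 54151*(2643520/193) = 143149251520/193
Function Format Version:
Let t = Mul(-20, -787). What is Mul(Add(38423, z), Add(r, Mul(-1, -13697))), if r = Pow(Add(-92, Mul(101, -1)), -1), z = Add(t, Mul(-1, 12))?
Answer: Rational(143149251520, 193) ≈ 7.4171e+8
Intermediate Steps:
t = 15740
z = 15728 (z = Add(15740, Mul(-1, 12)) = Add(15740, -12) = 15728)
r = Rational(-1, 193) (r = Pow(Add(-92, -101), -1) = Pow(-193, -1) = Rational(-1, 193) ≈ -0.0051813)
Mul(Add(38423, z), Add(r, Mul(-1, -13697))) = Mul(Add(38423, 15728), Add(Rational(-1, 193), Mul(-1, -13697))) = Mul(54151, Add(Rational(-1, 193), 13697)) = Mul(54151, Rational(2643520, 193)) = Rational(143149251520, 193)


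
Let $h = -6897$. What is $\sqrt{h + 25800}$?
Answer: $\sqrt{18903} \approx 137.49$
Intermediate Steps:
$\sqrt{h + 25800} = \sqrt{-6897 + 25800} = \sqrt{18903}$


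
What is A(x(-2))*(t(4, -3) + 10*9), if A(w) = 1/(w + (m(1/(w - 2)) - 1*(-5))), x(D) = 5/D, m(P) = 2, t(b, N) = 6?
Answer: 64/3 ≈ 21.333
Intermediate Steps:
A(w) = 1/(7 + w) (A(w) = 1/(w + (2 - 1*(-5))) = 1/(w + (2 + 5)) = 1/(w + 7) = 1/(7 + w))
A(x(-2))*(t(4, -3) + 10*9) = (6 + 10*9)/(7 + 5/(-2)) = (6 + 90)/(7 + 5*(-1/2)) = 96/(7 - 5/2) = 96/(9/2) = (2/9)*96 = 64/3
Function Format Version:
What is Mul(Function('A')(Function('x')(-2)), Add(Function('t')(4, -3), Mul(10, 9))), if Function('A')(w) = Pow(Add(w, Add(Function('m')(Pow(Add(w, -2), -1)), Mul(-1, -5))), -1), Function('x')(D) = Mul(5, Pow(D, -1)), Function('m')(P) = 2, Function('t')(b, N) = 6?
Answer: Rational(64, 3) ≈ 21.333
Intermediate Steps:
Function('A')(w) = Pow(Add(7, w), -1) (Function('A')(w) = Pow(Add(w, Add(2, Mul(-1, -5))), -1) = Pow(Add(w, Add(2, 5)), -1) = Pow(Add(w, 7), -1) = Pow(Add(7, w), -1))
Mul(Function('A')(Function('x')(-2)), Add(Function('t')(4, -3), Mul(10, 9))) = Mul(Pow(Add(7, Mul(5, Pow(-2, -1))), -1), Add(6, Mul(10, 9))) = Mul(Pow(Add(7, Mul(5, Rational(-1, 2))), -1), Add(6, 90)) = Mul(Pow(Add(7, Rational(-5, 2)), -1), 96) = Mul(Pow(Rational(9, 2), -1), 96) = Mul(Rational(2, 9), 96) = Rational(64, 3)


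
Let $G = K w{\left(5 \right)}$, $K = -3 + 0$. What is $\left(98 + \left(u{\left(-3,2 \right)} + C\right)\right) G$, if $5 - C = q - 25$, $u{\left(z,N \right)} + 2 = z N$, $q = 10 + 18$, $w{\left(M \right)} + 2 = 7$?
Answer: $-1380$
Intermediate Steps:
$w{\left(M \right)} = 5$ ($w{\left(M \right)} = -2 + 7 = 5$)
$q = 28$
$u{\left(z,N \right)} = -2 + N z$ ($u{\left(z,N \right)} = -2 + z N = -2 + N z$)
$K = -3$
$C = 2$ ($C = 5 - \left(28 - 25\right) = 5 - 3 = 2$)
$G = -15$ ($G = \left(-3\right) 5 = -15$)
$\left(98 + \left(u{\left(-3,2 \right)} + C\right)\right) G = \left(98 + \left(\left(-2 + 2 \left(-3\right)\right) + 2\right)\right) \left(-15\right) = \left(98 + \left(\left(-2 - 6\right) + 2\right)\right) \left(-15\right) = \left(98 + \left(-8 + 2\right)\right) \left(-15\right) = \left(98 - 6\right) \left(-15\right) = 92 \left(-15\right) = -1380$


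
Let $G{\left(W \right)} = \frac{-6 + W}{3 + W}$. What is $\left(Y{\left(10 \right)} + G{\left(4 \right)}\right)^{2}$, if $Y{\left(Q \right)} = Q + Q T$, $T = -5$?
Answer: $\frac{79524}{49} \approx 1622.9$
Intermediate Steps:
$G{\left(W \right)} = \frac{-6 + W}{3 + W}$
$Y{\left(Q \right)} = - 4 Q$ ($Y{\left(Q \right)} = Q + Q \left(-5\right) = Q - 5 Q = - 4 Q$)
$\left(Y{\left(10 \right)} + G{\left(4 \right)}\right)^{2} = \left(\left(-4\right) 10 + \frac{-6 + 4}{3 + 4}\right)^{2} = \left(-40 + \frac{1}{7} \left(-2\right)\right)^{2} = \left(-40 - \frac{2}{7}\right)^{2} = \left(- \frac{282}{7}\right)^{2} = \frac{79524}{49}$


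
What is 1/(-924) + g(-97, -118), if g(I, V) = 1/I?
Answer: -1021/89628 ≈ -0.011392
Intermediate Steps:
1/(-924) + g(-97, -118) = 1/(-924) + 1/(-97) = -1/924 - 1/97 = -1021/89628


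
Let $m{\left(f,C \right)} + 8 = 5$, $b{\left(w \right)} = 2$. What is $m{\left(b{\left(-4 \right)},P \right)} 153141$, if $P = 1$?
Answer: $-459423$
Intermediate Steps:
$m{\left(f,C \right)} = -3$ ($m{\left(f,C \right)} = -8 + 5 = -3$)
$m{\left(b{\left(-4 \right)},P \right)} 153141 = \left(-3\right) 153141 = -459423$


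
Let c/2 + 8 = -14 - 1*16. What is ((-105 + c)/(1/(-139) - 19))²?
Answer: 632975281/6980164 ≈ 90.682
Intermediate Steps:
c = -76 (c = -16 + 2*(-14 - 1*16) = -16 + 2*(-14 - 16) = -16 + 2*(-30) = -16 - 60 = -76)
((-105 + c)/(1/(-139) - 19))² = ((-105 - 76)/(1/(-139) - 19))² = (-181/(-1/139 - 19))² = (-181/(-2642/139))² = (-181*(-139/2642))² = (25159/2642)² = 632975281/6980164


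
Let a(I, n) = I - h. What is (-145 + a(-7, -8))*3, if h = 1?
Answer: -459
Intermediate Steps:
a(I, n) = -1 + I (a(I, n) = I - 1*1 = I - 1 = -1 + I)
(-145 + a(-7, -8))*3 = (-145 + (-1 - 7))*3 = (-145 - 8)*3 = -153*3 = -459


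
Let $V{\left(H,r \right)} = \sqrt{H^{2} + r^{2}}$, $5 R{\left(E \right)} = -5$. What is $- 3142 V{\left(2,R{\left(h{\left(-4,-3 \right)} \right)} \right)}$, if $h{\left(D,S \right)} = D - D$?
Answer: $- 3142 \sqrt{5} \approx -7025.7$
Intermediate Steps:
$h{\left(D,S \right)} = 0$
$R{\left(E \right)} = -1$ ($R{\left(E \right)} = \frac{1}{5} \left(-5\right) = -1$)
$- 3142 V{\left(2,R{\left(h{\left(-4,-3 \right)} \right)} \right)} = - 3142 \sqrt{2^{2} + \left(-1\right)^{2}} = - 3142 \sqrt{4 + 1} = - 3142 \sqrt{5}$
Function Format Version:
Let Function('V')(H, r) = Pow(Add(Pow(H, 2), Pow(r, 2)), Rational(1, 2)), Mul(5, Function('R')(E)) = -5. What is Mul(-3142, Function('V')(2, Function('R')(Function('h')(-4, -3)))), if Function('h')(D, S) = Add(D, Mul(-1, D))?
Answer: Mul(-3142, Pow(5, Rational(1, 2))) ≈ -7025.7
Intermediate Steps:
Function('h')(D, S) = 0
Function('R')(E) = -1 (Function('R')(E) = Mul(Rational(1, 5), -5) = -1)
Mul(-3142, Function('V')(2, Function('R')(Function('h')(-4, -3)))) = Mul(-3142, Pow(Add(Pow(2, 2), Pow(-1, 2)), Rational(1, 2))) = Mul(-3142, Pow(Add(4, 1), Rational(1, 2))) = Mul(-3142, Pow(5, Rational(1, 2)))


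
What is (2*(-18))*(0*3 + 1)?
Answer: -36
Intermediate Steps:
(2*(-18))*(0*3 + 1) = -36*(0 + 1) = -36*1 = -36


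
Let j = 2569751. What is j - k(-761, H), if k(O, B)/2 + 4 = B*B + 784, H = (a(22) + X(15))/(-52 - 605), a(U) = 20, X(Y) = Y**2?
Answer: 1108556956909/431649 ≈ 2.5682e+6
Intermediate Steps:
H = -245/657 (H = (20 + 15**2)/(-52 - 605) = (20 + 225)/(-657) = 245*(-1/657) = -245/657 ≈ -0.37291)
k(O, B) = 1560 + 2*B**2 (k(O, B) = -8 + 2*(B*B + 784) = -8 + 2*(B**2 + 784) = -8 + 2*(784 + B**2) = -8 + (1568 + 2*B**2) = 1560 + 2*B**2)
j - k(-761, H) = 2569751 - (1560 + 2*(-245/657)**2) = 2569751 - (1560 + 2*(60025/431649)) = 2569751 - (1560 + 120050/431649) = 2569751 - 1*673492490/431649 = 2569751 - 673492490/431649 = 1108556956909/431649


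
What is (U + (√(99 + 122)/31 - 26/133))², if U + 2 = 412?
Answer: 2854833170645/16999129 + 109008*√221/4123 ≈ 1.6833e+5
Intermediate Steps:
U = 410 (U = -2 + 412 = 410)
(U + (√(99 + 122)/31 - 26/133))² = (410 + (√(99 + 122)/31 - 26/133))² = (410 + (√221*(1/31) - 26*1/133))² = (410 + (√221/31 - 26/133))² = (410 + (-26/133 + √221/31))² = (54504/133 + √221/31)²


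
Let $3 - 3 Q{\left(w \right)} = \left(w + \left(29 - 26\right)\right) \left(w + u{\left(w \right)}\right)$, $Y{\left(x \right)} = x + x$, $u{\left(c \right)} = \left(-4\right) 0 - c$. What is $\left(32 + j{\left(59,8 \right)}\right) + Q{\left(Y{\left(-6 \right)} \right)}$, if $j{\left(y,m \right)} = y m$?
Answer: $505$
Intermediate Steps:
$u{\left(c \right)} = - c$ ($u{\left(c \right)} = 0 - c = - c$)
$Y{\left(x \right)} = 2 x$
$Q{\left(w \right)} = 1$ ($Q{\left(w \right)} = 1 - \frac{\left(w + \left(29 - 26\right)\right) \left(w - w\right)}{3} = 1 - \frac{\left(w + \left(29 - 26\right)\right) 0}{3} = 1 - \frac{\left(w + 3\right) 0}{3} = 1 - \frac{\left(3 + w\right) 0}{3} = 1 - 0 = 1 + 0 = 1$)
$j{\left(y,m \right)} = m y$
$\left(32 + j{\left(59,8 \right)}\right) + Q{\left(Y{\left(-6 \right)} \right)} = \left(32 + 8 \cdot 59\right) + 1 = \left(32 + 472\right) + 1 = 504 + 1 = 505$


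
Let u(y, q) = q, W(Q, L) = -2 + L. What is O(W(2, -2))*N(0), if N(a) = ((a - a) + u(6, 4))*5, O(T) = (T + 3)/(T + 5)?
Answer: -20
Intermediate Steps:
O(T) = (3 + T)/(5 + T)
N(a) = 20 (N(a) = ((a - a) + 4)*5 = (0 + 4)*5 = 4*5 = 20)
O(W(2, -2))*N(0) = ((3 + (-2 - 2))/(5 + (-2 - 2)))*20 = ((3 - 4)/(5 - 4))*20 = (-1/1)*20 = (1*(-1))*20 = -1*20 = -20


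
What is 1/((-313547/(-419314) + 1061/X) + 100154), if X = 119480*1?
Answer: 25049818360/2508858461771297 ≈ 9.9845e-6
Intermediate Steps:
X = 119480
1/((-313547/(-419314) + 1061/X) + 100154) = 1/((-313547/(-419314) + 1061/119480) + 100154) = 1/((-313547*(-1/419314) + 1061*(1/119480)) + 100154) = 1/((313547/419314 + 1061/119480) + 100154) = 1/(18953743857/25049818360 + 100154) = 1/(2508858461771297/25049818360) = 25049818360/2508858461771297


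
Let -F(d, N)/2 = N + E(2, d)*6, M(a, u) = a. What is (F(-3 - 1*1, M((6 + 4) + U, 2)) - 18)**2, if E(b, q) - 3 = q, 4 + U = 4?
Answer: 676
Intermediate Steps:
U = 0 (U = -4 + 4 = 0)
E(b, q) = 3 + q
F(d, N) = -36 - 12*d - 2*N (F(d, N) = -2*(N + (3 + d)*6) = -2*(N + (18 + 6*d)) = -2*(18 + N + 6*d) = -36 - 12*d - 2*N)
(F(-3 - 1*1, M((6 + 4) + U, 2)) - 18)**2 = ((-36 - 12*(-3 - 1*1) - 2*((6 + 4) + 0)) - 18)**2 = ((-36 - 12*(-3 - 1) - 2*(10 + 0)) - 18)**2 = ((-36 - 12*(-4) - 2*10) - 18)**2 = ((-36 + 48 - 20) - 18)**2 = (-8 - 18)**2 = (-26)**2 = 676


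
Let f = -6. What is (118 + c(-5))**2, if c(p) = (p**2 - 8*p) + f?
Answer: 31329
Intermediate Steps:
c(p) = -6 + p**2 - 8*p (c(p) = (p**2 - 8*p) - 6 = -6 + p**2 - 8*p)
(118 + c(-5))**2 = (118 + (-6 + (-5)**2 - 8*(-5)))**2 = (118 + (-6 + 25 + 40))**2 = (118 + 59)**2 = 177**2 = 31329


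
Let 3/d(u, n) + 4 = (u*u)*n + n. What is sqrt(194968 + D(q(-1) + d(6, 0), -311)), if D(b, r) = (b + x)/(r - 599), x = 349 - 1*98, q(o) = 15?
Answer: sqrt(645811037690)/1820 ≈ 441.55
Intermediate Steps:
x = 251 (x = 349 - 98 = 251)
d(u, n) = 3/(-4 + n + n*u**2) (d(u, n) = 3/(-4 + ((u*u)*n + n)) = 3/(-4 + (u**2*n + n)) = 3/(-4 + (n*u**2 + n)) = 3/(-4 + (n + n*u**2)) = 3/(-4 + n + n*u**2))
D(b, r) = (251 + b)/(-599 + r) (D(b, r) = (b + 251)/(r - 599) = (251 + b)/(-599 + r))
sqrt(194968 + D(q(-1) + d(6, 0), -311)) = sqrt(194968 + (251 + (15 + 3/(-4 + 0 + 0*6**2)))/(-599 - 311)) = sqrt(194968 + (251 + (15 + 3/(-4 + 0 + 0*36)))/(-910)) = sqrt(194968 - (251 + (15 + 3/(-4 + 0 + 0)))/910) = sqrt(194968 - (251 + (15 + 3/(-4)))/910) = sqrt(194968 - (251 + (15 + 3*(-1/4)))/910) = sqrt(194968 - (251 + (15 - 3/4))/910) = sqrt(194968 - (251 + 57/4)/910) = sqrt(194968 - 1/910*1061/4) = sqrt(194968 - 1061/3640) = sqrt(709682459/3640) = sqrt(645811037690)/1820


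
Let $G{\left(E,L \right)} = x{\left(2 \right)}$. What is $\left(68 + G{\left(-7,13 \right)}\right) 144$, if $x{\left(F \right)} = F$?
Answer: $10080$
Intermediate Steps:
$G{\left(E,L \right)} = 2$
$\left(68 + G{\left(-7,13 \right)}\right) 144 = \left(68 + 2\right) 144 = 70 \cdot 144 = 10080$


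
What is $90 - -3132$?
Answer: $3222$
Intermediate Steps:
$90 - -3132 = 90 + 3132 = 3222$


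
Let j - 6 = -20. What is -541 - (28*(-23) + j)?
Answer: 117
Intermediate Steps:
j = -14 (j = 6 - 20 = -14)
-541 - (28*(-23) + j) = -541 - (28*(-23) - 14) = -541 - (-644 - 14) = -541 - 1*(-658) = -541 + 658 = 117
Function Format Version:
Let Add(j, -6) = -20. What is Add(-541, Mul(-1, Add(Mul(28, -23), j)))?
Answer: 117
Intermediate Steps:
j = -14 (j = Add(6, -20) = -14)
Add(-541, Mul(-1, Add(Mul(28, -23), j))) = Add(-541, Mul(-1, Add(Mul(28, -23), -14))) = Add(-541, Mul(-1, Add(-644, -14))) = Add(-541, Mul(-1, -658)) = Add(-541, 658) = 117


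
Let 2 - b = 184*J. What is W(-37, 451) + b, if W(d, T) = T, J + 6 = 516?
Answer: -93387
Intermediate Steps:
J = 510 (J = -6 + 516 = 510)
b = -93838 (b = 2 - 184*510 = 2 - 1*93840 = 2 - 93840 = -93838)
W(-37, 451) + b = 451 - 93838 = -93387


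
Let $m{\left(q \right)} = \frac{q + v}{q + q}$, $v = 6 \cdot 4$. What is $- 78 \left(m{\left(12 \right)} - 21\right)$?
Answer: $1521$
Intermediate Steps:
$v = 24$
$m{\left(q \right)} = \frac{24 + q}{2 q}$ ($m{\left(q \right)} = \frac{q + 24}{q + q} = \frac{24 + q}{2 q}$)
$- 78 \left(m{\left(12 \right)} - 21\right) = - 78 \left(\frac{24 + 12}{2 \cdot 12} - 21\right) = - 78 \left(\frac{1}{2} \cdot \frac{1}{12} \cdot 36 - 21\right) = - 78 \left(\frac{3}{2} - 21\right) = \left(-78\right) \left(- \frac{39}{2}\right) = 1521$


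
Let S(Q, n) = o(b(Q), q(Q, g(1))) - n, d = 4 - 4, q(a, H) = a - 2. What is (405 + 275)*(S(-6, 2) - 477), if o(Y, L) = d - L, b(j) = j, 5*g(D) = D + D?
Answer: -320280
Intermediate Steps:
g(D) = 2*D/5 (g(D) = (D + D)/5 = (2*D)/5 = 2*D/5)
q(a, H) = -2 + a
d = 0
o(Y, L) = -L (o(Y, L) = 0 - L = -L)
S(Q, n) = 2 - Q - n (S(Q, n) = -(-2 + Q) - n = (2 - Q) - n = 2 - Q - n)
(405 + 275)*(S(-6, 2) - 477) = (405 + 275)*((2 - 1*(-6) - 1*2) - 477) = 680*((2 + 6 - 2) - 477) = 680*(6 - 477) = 680*(-471) = -320280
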